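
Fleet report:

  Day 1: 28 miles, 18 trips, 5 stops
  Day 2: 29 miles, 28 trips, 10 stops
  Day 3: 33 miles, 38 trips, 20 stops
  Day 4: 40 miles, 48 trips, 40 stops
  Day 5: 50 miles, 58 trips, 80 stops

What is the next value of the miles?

For the miles, differences are 1, 4, 7, … (increasing by 3 each time): 28, 29, 33, 40, 50 → 63.

63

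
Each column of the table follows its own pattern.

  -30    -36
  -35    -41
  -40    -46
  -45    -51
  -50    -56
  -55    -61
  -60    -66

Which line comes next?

First component: −5 each step; -30, -35, -40, -45, -50, -55, -60 → -65.
Second component: always 6 less than the first component; -36, -41, -46, -51, -56, -61, -66 → -71.
So the next line is -65  -71.

-65  -71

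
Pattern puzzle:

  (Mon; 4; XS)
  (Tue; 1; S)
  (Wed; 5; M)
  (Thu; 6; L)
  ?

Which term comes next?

Day: runs through the weekdays Mon→Sun, so Mon, Tue, Wed, Thu → Fri.
Second slot: each term is the sum of the two before it; 4, 1, 5, 6 → 11.
Size: runs through clothing sizes XS→XL; XS, S, M, L → XL.
Putting it together: (Fri; 11; XL).

(Fri; 11; XL)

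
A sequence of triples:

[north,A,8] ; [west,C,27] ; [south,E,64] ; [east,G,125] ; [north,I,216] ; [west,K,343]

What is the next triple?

[south,M,512]

Direction: north, west, south, east, north, west → south (repeats north → west → south → east).
Letter: letters move forward 2 places in the alphabet; A, C, E, G, I, K → M.
Third value: 8, 27, 64, 125, 216, 343 → 512 (perfect cubes: 2³, 3³, 4³, …).
Combining the parts gives [south,M,512].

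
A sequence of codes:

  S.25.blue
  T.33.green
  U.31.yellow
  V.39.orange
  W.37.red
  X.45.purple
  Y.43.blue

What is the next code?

For the letter, letters move forward 1 place in the alphabet: S, T, U, V, W, X, Y → Z.
Second component: alternating steps +8, −2, +8, −2, …; 25, 33, 31, 39, 37, 45, 43 → 51.
Colour goes blue, green, yellow, orange, red, purple, blue → green (repeats blue → green → yellow → orange → red → purple).
Combining the parts gives Z.51.green.

Z.51.green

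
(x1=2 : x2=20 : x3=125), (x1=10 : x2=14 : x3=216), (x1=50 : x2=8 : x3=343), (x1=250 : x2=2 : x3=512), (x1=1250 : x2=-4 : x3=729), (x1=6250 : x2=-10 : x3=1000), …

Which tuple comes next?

For the x1, ×5 each step: 2, 10, 50, 250, 1250, 6250 → 31250.
For the x2, −6 each step: 20, 14, 8, 2, -4, -10 → -16.
X3: perfect cubes: 5³, 6³, 7³, …, so 125, 216, 343, 512, 729, 1000 → 1331.
So the next tuple is (x1=31250 : x2=-16 : x3=1331).

(x1=31250 : x2=-16 : x3=1331)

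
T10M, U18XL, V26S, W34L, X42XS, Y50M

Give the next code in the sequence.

Letter: T, U, V, W, X, Y → Z (letters move forward 1 place in the alphabet).
Second component goes 10, 18, 26, 34, 42, 50 → 58 (+8 each step).
Size: M, XL, S, L, XS, M → XL (repeats M → XL → S → L → XS).
Combining the parts gives Z58XL.

Z58XL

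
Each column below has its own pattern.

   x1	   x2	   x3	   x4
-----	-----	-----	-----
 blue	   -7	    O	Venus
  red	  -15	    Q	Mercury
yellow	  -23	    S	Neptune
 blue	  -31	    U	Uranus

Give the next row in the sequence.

For the column x1, repeats blue → red → yellow: blue, red, yellow, blue → red.
Column x2: −8 each step; -7, -15, -23, -31 → -39.
Column x3 goes O, Q, S, U → W (letters move forward 2 places in the alphabet).
Column x4: runs backward through the planets Mercury→Neptune, so Venus, Mercury, Neptune, Uranus → Saturn.
Combining the parts gives red  -39  W  Saturn.

red  -39  W  Saturn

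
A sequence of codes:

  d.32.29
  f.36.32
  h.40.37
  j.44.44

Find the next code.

Letter — letters move forward 2 places in the alphabet: d, f, h, j → l.
Second component: +4 each step; 32, 36, 40, 44 → 48.
Third component: 29, 32, 37, 44 → 53 (differences are 3, 5, 7, … (increasing by 2 each time)).
Combining the parts gives l.48.53.

l.48.53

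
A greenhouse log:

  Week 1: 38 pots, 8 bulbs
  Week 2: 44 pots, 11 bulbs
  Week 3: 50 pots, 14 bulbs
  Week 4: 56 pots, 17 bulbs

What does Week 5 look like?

62 pots, 20 bulbs

Pots: +6 each step, so 38, 44, 50, 56 → 62.
For the bulbs, +3 each step: 8, 11, 14, 17 → 20.
Putting it together: 62 pots, 20 bulbs.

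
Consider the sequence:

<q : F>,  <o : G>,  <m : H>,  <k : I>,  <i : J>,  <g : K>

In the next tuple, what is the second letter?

L

For the second letter, letters move forward 1 place in the alphabet: F, G, H, I, J, K → L.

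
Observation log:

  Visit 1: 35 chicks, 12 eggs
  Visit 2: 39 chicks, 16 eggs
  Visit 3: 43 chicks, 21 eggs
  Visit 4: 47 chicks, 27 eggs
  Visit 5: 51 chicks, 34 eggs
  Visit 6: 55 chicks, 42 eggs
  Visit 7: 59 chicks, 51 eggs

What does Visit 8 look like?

63 chicks, 61 eggs

Chicks goes 35, 39, 43, 47, 51, 55, 59 → 63 (+4 each step).
Eggs goes 12, 16, 21, 27, 34, 42, 51 → 61 (differences are 4, 5, 6, … (increasing by 1 each time)).
So the next line is 63 chicks, 61 eggs.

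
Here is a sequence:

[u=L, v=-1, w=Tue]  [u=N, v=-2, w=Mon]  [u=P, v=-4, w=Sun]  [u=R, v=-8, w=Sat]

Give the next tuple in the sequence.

For the u, letters move forward 2 places in the alphabet: L, N, P, R → T.
For the v, ×2 each step: -1, -2, -4, -8 → -16.
W — runs backward through the weekdays Mon→Sun: Tue, Mon, Sun, Sat → Fri.
So the next tuple is [u=T, v=-16, w=Fri].

[u=T, v=-16, w=Fri]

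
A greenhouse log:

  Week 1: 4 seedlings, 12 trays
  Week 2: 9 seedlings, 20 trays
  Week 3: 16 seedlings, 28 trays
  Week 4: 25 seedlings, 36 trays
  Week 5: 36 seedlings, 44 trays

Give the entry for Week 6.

Seedlings goes 4, 9, 16, 25, 36 → 49 (perfect squares: 2², 3², 4², …).
Trays — +8 each step: 12, 20, 28, 36, 44 → 52.
Combining the parts gives 49 seedlings, 52 trays.

49 seedlings, 52 trays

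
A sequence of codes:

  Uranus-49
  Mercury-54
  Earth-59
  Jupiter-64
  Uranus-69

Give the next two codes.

For the planet, repeats Uranus → Mercury → Earth → Jupiter: Uranus, Mercury, Earth, Jupiter, Uranus → Mercury → Earth.
Second component — +5 each step: 49, 54, 59, 64, 69 → 74 → 79.
Putting the parts together: Mercury-74 and then Earth-79.

Mercury-74, Earth-79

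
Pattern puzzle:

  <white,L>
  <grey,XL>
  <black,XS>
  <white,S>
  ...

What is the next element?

Shade: repeats white → grey → black; white, grey, black, white → grey.
Size — runs through clothing sizes XS→XL: L, XL, XS, S → M.
Combining the parts gives <grey,M>.

<grey,M>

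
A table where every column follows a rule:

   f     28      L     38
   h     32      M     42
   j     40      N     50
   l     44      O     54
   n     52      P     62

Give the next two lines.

p  56  Q  66; r  64  R  74

First letter: letters move forward 2 places in the alphabet, so f, h, j, l, n → p → r.
Second component: alternating steps +4, +8, +4, +8, …; 28, 32, 40, 44, 52 → 56 → 64.
Second letter: letters move forward 1 place in the alphabet, so L, M, N, O, P → Q → R.
Fourth component goes 38, 42, 50, 54, 62 → 66 → 74 (always 10 more than the second component).
Putting the parts together: p  56  Q  66 and then r  64  R  74.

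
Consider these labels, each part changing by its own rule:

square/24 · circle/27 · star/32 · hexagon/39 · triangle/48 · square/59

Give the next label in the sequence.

circle/72

Shape goes square, circle, star, hexagon, triangle, square → circle (repeats square → circle → star → hexagon → triangle).
Second component — differences are 3, 5, 7, … (increasing by 2 each time): 24, 27, 32, 39, 48, 59 → 72.
So the next label is circle/72.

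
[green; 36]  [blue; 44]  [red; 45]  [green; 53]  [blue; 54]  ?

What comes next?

[red; 62]

Colour — repeats green → blue → red: green, blue, red, green, blue → red.
Second component goes 36, 44, 45, 53, 54 → 62 (alternating steps +8, +1, +8, +1, …).
So the next element is [red; 62].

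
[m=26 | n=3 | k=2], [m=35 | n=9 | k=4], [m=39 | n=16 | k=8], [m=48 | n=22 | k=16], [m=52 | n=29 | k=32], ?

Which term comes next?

[m=61 | n=35 | k=64]

M goes 26, 35, 39, 48, 52 → 61 (alternating steps +9, +4, +9, +4, …).
N — alternating steps +6, +7, +6, +7, …: 3, 9, 16, 22, 29 → 35.
K goes 2, 4, 8, 16, 32 → 64 (×2 each step).
Putting it together: [m=61 | n=35 | k=64].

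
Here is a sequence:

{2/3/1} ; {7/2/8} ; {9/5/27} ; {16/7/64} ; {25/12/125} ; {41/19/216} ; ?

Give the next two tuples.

{66/31/343}, {107/50/512}

For the first component, each term is the sum of the two before it: 2, 7, 9, 16, 25, 41 → 66 → 107.
Second component: 3, 2, 5, 7, 12, 19 → 31 → 50 (each term is the sum of the two before it).
Third component: perfect cubes: 1³, 2³, 3³, …, so 1, 8, 27, 64, 125, 216 → 343 → 512.
So the next two tuples are {66/31/343} and {107/50/512}.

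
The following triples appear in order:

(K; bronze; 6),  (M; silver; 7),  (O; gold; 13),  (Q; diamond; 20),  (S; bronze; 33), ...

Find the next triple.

Letter: letters move forward 2 places in the alphabet, so K, M, O, Q, S → U.
Rank: bronze, silver, gold, diamond, bronze → silver (repeats bronze → silver → gold → diamond).
Third entry: each term is the sum of the two before it; 6, 7, 13, 20, 33 → 53.
So the next triple is (U; silver; 53).

(U; silver; 53)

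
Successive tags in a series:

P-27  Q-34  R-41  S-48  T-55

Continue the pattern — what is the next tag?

U-62

Letter — letters move forward 1 place in the alphabet: P, Q, R, S, T → U.
Second component: 27, 34, 41, 48, 55 → 62 (+7 each step).
So the next tag is U-62.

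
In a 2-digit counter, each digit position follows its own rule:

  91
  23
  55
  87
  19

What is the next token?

41

First digit — +3 each step, mod 10: 9, 2, 5, 8, 1 → 4.
Second digit: 1, 3, 5, 7, 9 → 1 (+2 each step, mod 10).
So the next token is 41.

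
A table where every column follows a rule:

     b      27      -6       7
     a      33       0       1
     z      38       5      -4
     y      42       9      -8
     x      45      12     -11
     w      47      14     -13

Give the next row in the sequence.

Letter: b, a, z, y, x, w → v (letters move back 1 place in the alphabet, wrapping A→Z).
Second component — differences are 6, 5, 4, … (decreasing by 1 each time): 27, 33, 38, 42, 45, 47 → 48.
Third component — differences are 6, 5, 4, … (decreasing by 1 each time): -6, 0, 5, 9, 12, 14 → 15.
Fourth component goes 7, 1, -4, -8, -11, -13 → -14 (together with the second component always sums to 34).
So the next row is v  48  15  -14.

v  48  15  -14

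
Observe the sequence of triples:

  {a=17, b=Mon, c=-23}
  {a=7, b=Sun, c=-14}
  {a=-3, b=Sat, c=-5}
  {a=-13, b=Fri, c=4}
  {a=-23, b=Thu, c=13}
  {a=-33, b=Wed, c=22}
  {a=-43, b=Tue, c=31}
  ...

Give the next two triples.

{a=-53, b=Mon, c=40}, {a=-63, b=Sun, c=49}

A: −10 each step; 17, 7, -3, -13, -23, -33, -43 → -53 → -63.
B — runs backward through the weekdays Mon→Sun: Mon, Sun, Sat, Fri, Thu, Wed, Tue → Mon → Sun.
C: +9 each step, so -23, -14, -5, 4, 13, 22, 31 → 40 → 49.
So the next two triples are {a=-53, b=Mon, c=40} and {a=-63, b=Sun, c=49}.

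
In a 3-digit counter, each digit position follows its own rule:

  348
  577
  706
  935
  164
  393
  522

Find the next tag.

751

For the first digit, +2 each step, mod 10: 3, 5, 7, 9, 1, 3, 5 → 7.
Second digit goes 4, 7, 0, 3, 6, 9, 2 → 5 (+3 each step, mod 10).
Third digit — −1 each step, mod 10: 8, 7, 6, 5, 4, 3, 2 → 1.
Putting it together: 751.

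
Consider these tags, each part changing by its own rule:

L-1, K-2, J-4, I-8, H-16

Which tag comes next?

Letter: letters move back 1 place in the alphabet, so L, K, J, I, H → G.
Second component: 1, 2, 4, 8, 16 → 32 (×2 each step).
Putting it together: G-32.

G-32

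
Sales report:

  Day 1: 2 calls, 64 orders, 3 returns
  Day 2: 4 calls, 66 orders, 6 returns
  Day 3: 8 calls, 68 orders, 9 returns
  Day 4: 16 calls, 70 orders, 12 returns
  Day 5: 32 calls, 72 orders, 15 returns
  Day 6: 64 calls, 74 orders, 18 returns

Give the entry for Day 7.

128 calls, 76 orders, 21 returns

Calls: 2, 4, 8, 16, 32, 64 → 128 (×2 each step).
Orders goes 64, 66, 68, 70, 72, 74 → 76 (+2 each step).
Returns: 3, 6, 9, 12, 15, 18 → 21 (+3 each step).
Putting it together: 128 calls, 76 orders, 21 returns.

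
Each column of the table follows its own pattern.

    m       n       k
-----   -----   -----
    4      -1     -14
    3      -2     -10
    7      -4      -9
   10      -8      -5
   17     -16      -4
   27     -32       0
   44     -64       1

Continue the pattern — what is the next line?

71  -128  5

Column m: each term is the sum of the two before it; 4, 3, 7, 10, 17, 27, 44 → 71.
Column n: ×2 each step, so -1, -2, -4, -8, -16, -32, -64 → -128.
Column k — alternating steps +4, +1, +4, +1, …: -14, -10, -9, -5, -4, 0, 1 → 5.
So the next line is 71  -128  5.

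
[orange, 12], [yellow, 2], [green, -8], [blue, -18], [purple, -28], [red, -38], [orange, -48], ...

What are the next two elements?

Colour goes orange, yellow, green, blue, purple, red, orange → yellow → green (repeats orange → yellow → green → blue → purple → red).
Second slot: −10 each step, so 12, 2, -8, -18, -28, -38, -48 → -58 → -68.
So the next two elements are [yellow, -58] and [green, -68].

[yellow, -58], [green, -68]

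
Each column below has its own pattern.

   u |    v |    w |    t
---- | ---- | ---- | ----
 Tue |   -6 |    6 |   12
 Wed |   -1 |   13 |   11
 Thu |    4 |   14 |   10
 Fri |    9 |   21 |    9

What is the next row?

Column u goes Tue, Wed, Thu, Fri → Sat (runs through the weekdays Mon→Sun).
Column v — +5 each step: -6, -1, 4, 9 → 14.
Column w: alternating steps +7, +1, +7, +1, …, so 6, 13, 14, 21 → 22.
Column t — −1 each step: 12, 11, 10, 9 → 8.
Combining the parts gives Sat  14  22  8.

Sat  14  22  8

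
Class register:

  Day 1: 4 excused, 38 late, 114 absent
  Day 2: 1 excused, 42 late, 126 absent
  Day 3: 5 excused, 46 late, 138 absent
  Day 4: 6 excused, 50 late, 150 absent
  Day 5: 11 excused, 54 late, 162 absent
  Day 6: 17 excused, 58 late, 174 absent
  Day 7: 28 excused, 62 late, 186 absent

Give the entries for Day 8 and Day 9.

45 excused, 66 late, 198 absent; 73 excused, 70 late, 210 absent

Excused goes 4, 1, 5, 6, 11, 17, 28 → 45 → 73 (each term is the sum of the two before it).
Late: 38, 42, 46, 50, 54, 58, 62 → 66 → 70 (+4 each step).
For the absent, always 3 × the late: 114, 126, 138, 150, 162, 174, 186 → 198 → 210.
So the next two rows are 45 excused, 66 late, 198 absent and 73 excused, 70 late, 210 absent.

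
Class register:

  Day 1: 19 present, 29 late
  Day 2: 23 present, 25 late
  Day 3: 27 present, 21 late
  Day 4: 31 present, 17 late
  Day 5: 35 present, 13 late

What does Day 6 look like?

39 present, 9 late

Present: +4 each step; 19, 23, 27, 31, 35 → 39.
Late — together with the present always sums to 48: 29, 25, 21, 17, 13 → 9.
Putting it together: 39 present, 9 late.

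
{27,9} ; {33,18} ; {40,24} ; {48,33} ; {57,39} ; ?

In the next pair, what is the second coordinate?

48

First coordinate: differences are 6, 7, 8, … (increasing by 1 each time); 27, 33, 40, 48, 57 → 67.
Second coordinate: alternating steps +9, +6, +9, +6, …, so 9, 18, 24, 33, 39 → 48.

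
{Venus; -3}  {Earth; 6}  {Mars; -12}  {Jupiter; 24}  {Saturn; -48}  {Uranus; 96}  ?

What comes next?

Planet — runs through the planets Mercury→Neptune: Venus, Earth, Mars, Jupiter, Saturn, Uranus → Neptune.
For the second slot, ×(-2) each step: -3, 6, -12, 24, -48, 96 → -192.
Putting it together: {Neptune; -192}.

{Neptune; -192}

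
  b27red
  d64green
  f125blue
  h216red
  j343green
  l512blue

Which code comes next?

Letter — letters move forward 2 places in the alphabet: b, d, f, h, j, l → n.
Second component: 27, 64, 125, 216, 343, 512 → 729 (perfect cubes: 3³, 4³, 5³, …).
For the colour, repeats red → green → blue: red, green, blue, red, green, blue → red.
Combining the parts gives n729red.

n729red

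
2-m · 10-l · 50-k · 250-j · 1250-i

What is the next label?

First component: ×5 each step, so 2, 10, 50, 250, 1250 → 6250.
Letter goes m, l, k, j, i → h (letters move back 1 place in the alphabet).
Combining the parts gives 6250-h.

6250-h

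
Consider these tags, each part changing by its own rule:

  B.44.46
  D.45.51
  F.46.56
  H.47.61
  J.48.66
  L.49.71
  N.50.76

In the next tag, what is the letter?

Letter goes B, D, F, H, J, L, N → P (letters move forward 2 places in the alphabet).
Second component: +1 each step, so 44, 45, 46, 47, 48, 49, 50 → 51.
Third component: +5 each step, so 46, 51, 56, 61, 66, 71, 76 → 81.

P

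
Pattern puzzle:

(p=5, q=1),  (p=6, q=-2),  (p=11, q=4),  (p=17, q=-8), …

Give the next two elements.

P goes 5, 6, 11, 17 → 28 → 45 (each term is the sum of the two before it).
Q: ×(-2) each step, so 1, -2, 4, -8 → 16 → -32.
So the next two elements are (p=28, q=16) and (p=45, q=-32).

(p=28, q=16), (p=45, q=-32)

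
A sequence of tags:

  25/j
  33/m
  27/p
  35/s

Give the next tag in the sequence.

29/v

First component — alternating steps +8, −6, +8, −6, …: 25, 33, 27, 35 → 29.
Letter goes j, m, p, s → v (letters move forward 3 places in the alphabet).
Combining the parts gives 29/v.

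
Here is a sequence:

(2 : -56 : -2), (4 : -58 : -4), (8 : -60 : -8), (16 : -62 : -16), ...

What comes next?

First slot: ×2 each step, so 2, 4, 8, 16 → 32.
Second slot goes -56, -58, -60, -62 → -64 (−2 each step).
Third slot goes -2, -4, -8, -16 → -32 (×2 each step).
So the next term is (32 : -64 : -32).

(32 : -64 : -32)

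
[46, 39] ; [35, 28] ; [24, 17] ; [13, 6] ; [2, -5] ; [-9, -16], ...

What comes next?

[-20, -27]

For the first value, −11 each step: 46, 35, 24, 13, 2, -9 → -20.
Second value: always 7 less than the first value; 39, 28, 17, 6, -5, -16 → -27.
Putting it together: [-20, -27].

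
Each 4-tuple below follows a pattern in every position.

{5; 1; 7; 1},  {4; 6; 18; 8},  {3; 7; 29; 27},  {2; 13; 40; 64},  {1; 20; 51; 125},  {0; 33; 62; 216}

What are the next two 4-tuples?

{-1; 53; 73; 343}, {-2; 86; 84; 512}

First entry: −1 each step; 5, 4, 3, 2, 1, 0 → -1 → -2.
For the second entry, each term is the sum of the two before it: 1, 6, 7, 13, 20, 33 → 53 → 86.
Third entry: 7, 18, 29, 40, 51, 62 → 73 → 84 (+11 each step).
Fourth entry: perfect cubes: 1³, 2³, 3³, …, so 1, 8, 27, 64, 125, 216 → 343 → 512.
So the next two 4-tuples are {-1; 53; 73; 343} and {-2; 86; 84; 512}.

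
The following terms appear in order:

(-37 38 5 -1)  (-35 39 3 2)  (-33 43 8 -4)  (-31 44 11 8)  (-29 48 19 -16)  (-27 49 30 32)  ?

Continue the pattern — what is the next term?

(-25 53 49 -64)

First value goes -37, -35, -33, -31, -29, -27 → -25 (+2 each step).
Second value — alternating steps +1, +4, +1, +4, …: 38, 39, 43, 44, 48, 49 → 53.
Third value: each term is the sum of the two before it; 5, 3, 8, 11, 19, 30 → 49.
Fourth value: ×(-2) each step, so -1, 2, -4, 8, -16, 32 → -64.
Combining the parts gives (-25 53 49 -64).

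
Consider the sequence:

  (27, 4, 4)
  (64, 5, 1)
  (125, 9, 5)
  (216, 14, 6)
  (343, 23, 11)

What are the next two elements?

(512, 37, 17), (729, 60, 28)

First coordinate: perfect cubes: 3³, 4³, 5³, …, so 27, 64, 125, 216, 343 → 512 → 729.
For the second coordinate, each term is the sum of the two before it: 4, 5, 9, 14, 23 → 37 → 60.
Third coordinate: 4, 1, 5, 6, 11 → 17 → 28 (each term is the sum of the two before it).
Putting the parts together: (512, 37, 17) and then (729, 60, 28).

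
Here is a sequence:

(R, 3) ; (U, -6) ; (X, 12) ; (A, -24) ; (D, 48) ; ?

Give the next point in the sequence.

(G, -96)

Letter goes R, U, X, A, D → G (letters move forward 3 places in the alphabet, wrapping Z→A).
Second value: 3, -6, 12, -24, 48 → -96 (×(-2) each step).
Combining the parts gives (G, -96).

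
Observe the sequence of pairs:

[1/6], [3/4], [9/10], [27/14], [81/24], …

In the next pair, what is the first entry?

First entry goes 1, 3, 9, 27, 81 → 243 (×3 each step).
Second entry: each term is the sum of the two before it; 6, 4, 10, 14, 24 → 38.

243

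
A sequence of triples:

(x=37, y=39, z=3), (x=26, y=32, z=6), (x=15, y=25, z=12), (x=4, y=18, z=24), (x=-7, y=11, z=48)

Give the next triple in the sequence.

(x=-18, y=4, z=96)

X: −11 each step; 37, 26, 15, 4, -7 → -18.
Y: 39, 32, 25, 18, 11 → 4 (−7 each step).
For the z, ×2 each step: 3, 6, 12, 24, 48 → 96.
Combining the parts gives (x=-18, y=4, z=96).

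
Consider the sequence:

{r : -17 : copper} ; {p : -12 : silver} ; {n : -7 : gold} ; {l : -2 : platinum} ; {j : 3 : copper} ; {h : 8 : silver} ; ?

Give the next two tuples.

Letter — letters move back 2 places in the alphabet: r, p, n, l, j, h → f → d.
For the second component, +5 each step: -17, -12, -7, -2, 3, 8 → 13 → 18.
Metal — repeats copper → silver → gold → platinum: copper, silver, gold, platinum, copper, silver → gold → platinum.
So the next two tuples are {f : 13 : gold} and {d : 18 : platinum}.

{f : 13 : gold}, {d : 18 : platinum}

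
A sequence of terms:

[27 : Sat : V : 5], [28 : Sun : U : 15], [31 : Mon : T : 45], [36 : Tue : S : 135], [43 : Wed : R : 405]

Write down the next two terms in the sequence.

First slot goes 27, 28, 31, 36, 43 → 52 → 63 (differences are 1, 3, 5, … (increasing by 2 each time)).
Day: runs through the weekdays Mon→Sun; Sat, Sun, Mon, Tue, Wed → Thu → Fri.
Letter: letters move back 1 place in the alphabet, so V, U, T, S, R → Q → P.
Fourth slot: ×3 each step; 5, 15, 45, 135, 405 → 1215 → 3645.
So the next two terms are [52 : Thu : Q : 1215] and [63 : Fri : P : 3645].

[52 : Thu : Q : 1215], [63 : Fri : P : 3645]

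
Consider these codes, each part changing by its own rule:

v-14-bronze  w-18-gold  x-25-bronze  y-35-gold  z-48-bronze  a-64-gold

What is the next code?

For the letter, letters move forward 1 place in the alphabet, wrapping Z→A: v, w, x, y, z, a → b.
Second component — differences are 4, 7, 10, … (increasing by 3 each time): 14, 18, 25, 35, 48, 64 → 83.
For the rank, alternates bronze ↔ gold: bronze, gold, bronze, gold, bronze, gold → bronze.
Combining the parts gives b-83-bronze.

b-83-bronze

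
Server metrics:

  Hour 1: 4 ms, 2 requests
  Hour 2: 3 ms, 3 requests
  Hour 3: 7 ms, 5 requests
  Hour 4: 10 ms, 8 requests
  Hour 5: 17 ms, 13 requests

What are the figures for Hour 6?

Ms: 4, 3, 7, 10, 17 → 27 (each term is the sum of the two before it).
Requests — each term is the sum of the two before it: 2, 3, 5, 8, 13 → 21.
Putting it together: 27 ms, 21 requests.

27 ms, 21 requests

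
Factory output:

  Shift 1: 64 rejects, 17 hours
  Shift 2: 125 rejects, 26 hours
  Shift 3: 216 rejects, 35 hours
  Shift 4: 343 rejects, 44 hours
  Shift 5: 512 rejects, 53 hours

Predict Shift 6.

729 rejects, 62 hours

Rejects goes 64, 125, 216, 343, 512 → 729 (perfect cubes: 4³, 5³, 6³, …).
Hours: 17, 26, 35, 44, 53 → 62 (+9 each step).
Putting it together: 729 rejects, 62 hours.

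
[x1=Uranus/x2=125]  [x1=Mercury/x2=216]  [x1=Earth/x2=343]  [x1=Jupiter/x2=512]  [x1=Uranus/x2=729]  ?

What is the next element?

[x1=Mercury/x2=1000]

X1: Uranus, Mercury, Earth, Jupiter, Uranus → Mercury (repeats Uranus → Mercury → Earth → Jupiter).
X2 — perfect cubes: 5³, 6³, 7³, …: 125, 216, 343, 512, 729 → 1000.
So the next element is [x1=Mercury/x2=1000].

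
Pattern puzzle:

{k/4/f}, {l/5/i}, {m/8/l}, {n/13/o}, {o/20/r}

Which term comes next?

{p/29/u}

First letter: k, l, m, n, o → p (letters move forward 1 place in the alphabet).
For the second value, differences are 1, 3, 5, … (increasing by 2 each time): 4, 5, 8, 13, 20 → 29.
Second letter goes f, i, l, o, r → u (letters move forward 3 places in the alphabet).
Putting it together: {p/29/u}.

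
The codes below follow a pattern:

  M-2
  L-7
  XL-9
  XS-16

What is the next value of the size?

Size: M, L, XL, XS → S (runs through clothing sizes XS→XL).

S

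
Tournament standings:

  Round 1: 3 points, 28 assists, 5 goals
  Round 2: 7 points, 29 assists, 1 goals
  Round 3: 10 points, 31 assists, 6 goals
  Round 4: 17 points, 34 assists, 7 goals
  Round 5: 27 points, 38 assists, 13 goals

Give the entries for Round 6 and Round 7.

44 points, 43 assists, 20 goals; 71 points, 49 assists, 33 goals

Points: 3, 7, 10, 17, 27 → 44 → 71 (each term is the sum of the two before it).
Assists — differences are 1, 2, 3, … (increasing by 1 each time): 28, 29, 31, 34, 38 → 43 → 49.
Goals goes 5, 1, 6, 7, 13 → 20 → 33 (each term is the sum of the two before it).
So the next two rows are 44 points, 43 assists, 20 goals and 71 points, 49 assists, 33 goals.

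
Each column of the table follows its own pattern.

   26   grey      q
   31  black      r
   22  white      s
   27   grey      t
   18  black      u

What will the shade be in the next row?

white

Shade — repeats grey → black → white: grey, black, white, grey, black → white.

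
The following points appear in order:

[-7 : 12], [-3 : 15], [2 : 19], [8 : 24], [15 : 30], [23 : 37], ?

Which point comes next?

[32 : 45]

First part: differences are 4, 5, 6, … (increasing by 1 each time); -7, -3, 2, 8, 15, 23 → 32.
Second part — differences are 3, 4, 5, … (increasing by 1 each time): 12, 15, 19, 24, 30, 37 → 45.
Putting it together: [32 : 45].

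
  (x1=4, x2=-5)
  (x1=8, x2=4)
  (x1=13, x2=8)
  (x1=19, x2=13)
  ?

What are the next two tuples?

(x1=26, x2=19), (x1=34, x2=26)

X1 goes 4, 8, 13, 19 → 26 → 34 (differences are 4, 5, 6, … (increasing by 1 each time)).
X2 — always the previous value of the x1: -5, 4, 8, 13 → 19 → 26.
So the next two tuples are (x1=26, x2=19) and (x1=34, x2=26).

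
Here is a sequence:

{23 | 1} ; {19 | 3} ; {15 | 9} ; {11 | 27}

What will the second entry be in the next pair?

Second entry: ×3 each step, so 1, 3, 9, 27 → 81.

81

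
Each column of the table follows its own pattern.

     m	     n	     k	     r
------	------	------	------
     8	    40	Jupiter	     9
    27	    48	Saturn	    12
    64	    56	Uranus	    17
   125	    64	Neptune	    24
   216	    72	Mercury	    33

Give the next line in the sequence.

343  80  Venus  44

For the column m, perfect cubes: 2³, 3³, 4³, …: 8, 27, 64, 125, 216 → 343.
Column n: 40, 48, 56, 64, 72 → 80 (+8 each step).
Column k: Jupiter, Saturn, Uranus, Neptune, Mercury → Venus (runs through the planets Mercury→Neptune).
For the column r, differences are 3, 5, 7, … (increasing by 2 each time): 9, 12, 17, 24, 33 → 44.
Putting it together: 343  80  Venus  44.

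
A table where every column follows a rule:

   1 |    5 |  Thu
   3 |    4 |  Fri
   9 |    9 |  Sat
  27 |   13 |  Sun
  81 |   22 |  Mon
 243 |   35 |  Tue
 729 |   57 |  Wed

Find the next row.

First component goes 1, 3, 9, 27, 81, 243, 729 → 2187 (×3 each step).
Second component: 5, 4, 9, 13, 22, 35, 57 → 92 (each term is the sum of the two before it).
Day: Thu, Fri, Sat, Sun, Mon, Tue, Wed → Thu (runs through the weekdays Mon→Sun).
Combining the parts gives 2187  92  Thu.

2187  92  Thu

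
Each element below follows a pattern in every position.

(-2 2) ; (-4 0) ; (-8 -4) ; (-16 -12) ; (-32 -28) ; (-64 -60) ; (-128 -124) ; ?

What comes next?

(-256 -252)

First value — ×2 each step: -2, -4, -8, -16, -32, -64, -128 → -256.
For the second value, always 4 more than the first value: 2, 0, -4, -12, -28, -60, -124 → -252.
Putting it together: (-256 -252).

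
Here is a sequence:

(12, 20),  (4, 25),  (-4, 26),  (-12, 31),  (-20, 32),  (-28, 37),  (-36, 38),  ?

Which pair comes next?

First entry — −8 each step: 12, 4, -4, -12, -20, -28, -36 → -44.
For the second entry, alternating steps +5, +1, +5, +1, …: 20, 25, 26, 31, 32, 37, 38 → 43.
Combining the parts gives (-44, 43).

(-44, 43)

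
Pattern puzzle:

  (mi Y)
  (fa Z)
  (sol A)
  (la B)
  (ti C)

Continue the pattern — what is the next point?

(do D)

For the note, runs through the solfège scale do→ti: mi, fa, sol, la, ti → do.
Letter goes Y, Z, A, B, C → D (letters move forward 1 place in the alphabet, wrapping Z→A).
Putting it together: (do D).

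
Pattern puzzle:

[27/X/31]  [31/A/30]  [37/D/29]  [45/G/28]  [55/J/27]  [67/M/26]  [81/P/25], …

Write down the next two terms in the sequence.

[97/S/24], [115/V/23]

For the first component, differences are 4, 6, 8, … (increasing by 2 each time): 27, 31, 37, 45, 55, 67, 81 → 97 → 115.
Letter: X, A, D, G, J, M, P → S → V (letters move forward 3 places in the alphabet, wrapping Z→A).
Third component — −1 each step: 31, 30, 29, 28, 27, 26, 25 → 24 → 23.
So the next two terms are [97/S/24] and [115/V/23].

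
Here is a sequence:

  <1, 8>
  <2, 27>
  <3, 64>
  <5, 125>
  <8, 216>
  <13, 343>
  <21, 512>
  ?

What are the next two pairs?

For the first coordinate, each term is the sum of the two before it: 1, 2, 3, 5, 8, 13, 21 → 34 → 55.
Second coordinate — perfect cubes: 2³, 3³, 4³, …: 8, 27, 64, 125, 216, 343, 512 → 729 → 1000.
Putting the parts together: <34, 729> and then <55, 1000>.

<34, 729>, <55, 1000>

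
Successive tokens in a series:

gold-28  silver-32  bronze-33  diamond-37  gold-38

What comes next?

silver-42

Rank: gold, silver, bronze, diamond, gold → silver (repeats gold → silver → bronze → diamond).
Second component goes 28, 32, 33, 37, 38 → 42 (alternating steps +4, +1, +4, +1, …).
So the next token is silver-42.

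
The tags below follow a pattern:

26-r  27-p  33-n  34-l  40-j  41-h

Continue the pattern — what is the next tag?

47-f

First component: 26, 27, 33, 34, 40, 41 → 47 (alternating steps +1, +6, +1, +6, …).
Letter: r, p, n, l, j, h → f (letters move back 2 places in the alphabet).
Combining the parts gives 47-f.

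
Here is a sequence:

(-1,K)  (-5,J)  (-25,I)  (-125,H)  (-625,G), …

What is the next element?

(-3125,F)

First part goes -1, -5, -25, -125, -625 → -3125 (×5 each step).
Letter goes K, J, I, H, G → F (letters move back 1 place in the alphabet).
Putting it together: (-3125,F).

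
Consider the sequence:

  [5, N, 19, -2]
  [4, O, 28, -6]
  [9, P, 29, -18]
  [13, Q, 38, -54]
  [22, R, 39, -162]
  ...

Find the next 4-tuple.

First coordinate — each term is the sum of the two before it: 5, 4, 9, 13, 22 → 35.
Letter: N, O, P, Q, R → S (letters move forward 1 place in the alphabet).
Third coordinate goes 19, 28, 29, 38, 39 → 48 (alternating steps +9, +1, +9, +1, …).
Fourth coordinate: ×3 each step, so -2, -6, -18, -54, -162 → -486.
Putting it together: [35, S, 48, -486].

[35, S, 48, -486]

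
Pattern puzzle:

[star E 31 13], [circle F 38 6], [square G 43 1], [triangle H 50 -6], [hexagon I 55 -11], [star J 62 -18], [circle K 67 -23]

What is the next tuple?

Shape: repeats star → circle → square → triangle → hexagon; star, circle, square, triangle, hexagon, star, circle → square.
Letter — letters move forward 1 place in the alphabet: E, F, G, H, I, J, K → L.
Third value goes 31, 38, 43, 50, 55, 62, 67 → 74 (alternating steps +7, +5, +7, +5, …).
Fourth value: together with the third value always sums to 44; 13, 6, 1, -6, -11, -18, -23 → -30.
Putting it together: [square L 74 -30].

[square L 74 -30]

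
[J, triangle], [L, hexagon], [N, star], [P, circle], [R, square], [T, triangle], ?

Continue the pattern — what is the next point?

Letter: J, L, N, P, R, T → V (letters move forward 2 places in the alphabet).
Shape — repeats triangle → hexagon → star → circle → square: triangle, hexagon, star, circle, square, triangle → hexagon.
So the next point is [V, hexagon].

[V, hexagon]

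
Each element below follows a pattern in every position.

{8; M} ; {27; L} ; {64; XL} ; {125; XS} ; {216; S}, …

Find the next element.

First component: 8, 27, 64, 125, 216 → 343 (perfect cubes: 2³, 3³, 4³, …).
Size: M, L, XL, XS, S → M (runs through clothing sizes XS→XL).
So the next element is {343; M}.

{343; M}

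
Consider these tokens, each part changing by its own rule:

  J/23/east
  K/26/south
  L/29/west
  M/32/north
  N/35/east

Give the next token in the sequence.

O/38/south

Letter goes J, K, L, M, N → O (letters move forward 1 place in the alphabet).
Second component goes 23, 26, 29, 32, 35 → 38 (+3 each step).
Direction: east, south, west, north, east → south (repeats east → south → west → north).
Putting it together: O/38/south.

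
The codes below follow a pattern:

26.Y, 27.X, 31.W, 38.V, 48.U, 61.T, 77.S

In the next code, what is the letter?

R

First component goes 26, 27, 31, 38, 48, 61, 77 → 96 (differences are 1, 4, 7, … (increasing by 3 each time)).
For the letter, letters move back 1 place in the alphabet: Y, X, W, V, U, T, S → R.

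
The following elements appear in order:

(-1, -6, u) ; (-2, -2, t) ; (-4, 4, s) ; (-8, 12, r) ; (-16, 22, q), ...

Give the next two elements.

(-32, 34, p), (-64, 48, o)

For the first value, ×2 each step: -1, -2, -4, -8, -16 → -32 → -64.
Second value: differences are 4, 6, 8, … (increasing by 2 each time), so -6, -2, 4, 12, 22 → 34 → 48.
Letter — letters move back 1 place in the alphabet: u, t, s, r, q → p → o.
Putting the parts together: (-32, 34, p) and then (-64, 48, o).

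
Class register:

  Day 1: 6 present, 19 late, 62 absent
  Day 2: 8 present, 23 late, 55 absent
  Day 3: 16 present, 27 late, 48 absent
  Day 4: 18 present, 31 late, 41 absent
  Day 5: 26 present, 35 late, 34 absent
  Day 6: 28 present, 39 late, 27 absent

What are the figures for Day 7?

36 present, 43 late, 20 absent

Present goes 6, 8, 16, 18, 26, 28 → 36 (alternating steps +2, +8, +2, +8, …).
Late — +4 each step: 19, 23, 27, 31, 35, 39 → 43.
Absent: −7 each step; 62, 55, 48, 41, 34, 27 → 20.
Putting it together: 36 present, 43 late, 20 absent.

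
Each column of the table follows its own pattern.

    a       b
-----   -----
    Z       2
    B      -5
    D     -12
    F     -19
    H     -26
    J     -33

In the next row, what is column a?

L

Column a: Z, B, D, F, H, J → L (letters move forward 2 places in the alphabet, wrapping Z→A).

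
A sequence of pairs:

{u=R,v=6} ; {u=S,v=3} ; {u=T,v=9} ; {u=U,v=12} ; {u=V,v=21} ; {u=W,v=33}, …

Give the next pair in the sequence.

U — letters move forward 1 place in the alphabet: R, S, T, U, V, W → X.
V — each term is the sum of the two before it: 6, 3, 9, 12, 21, 33 → 54.
Putting it together: {u=X,v=54}.

{u=X,v=54}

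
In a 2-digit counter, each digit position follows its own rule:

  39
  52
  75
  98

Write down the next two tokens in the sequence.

11, 34

First digit: 3, 5, 7, 9 → 1 → 3 (+2 each step, mod 10).
For the second digit, +3 each step, mod 10: 9, 2, 5, 8 → 1 → 4.
So the next two tokens are 11 and 34.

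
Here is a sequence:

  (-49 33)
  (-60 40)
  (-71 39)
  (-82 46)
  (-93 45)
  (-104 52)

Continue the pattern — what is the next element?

(-115 51)

For the first part, −11 each step: -49, -60, -71, -82, -93, -104 → -115.
Second part: alternating steps +7, −1, +7, −1, …, so 33, 40, 39, 46, 45, 52 → 51.
Combining the parts gives (-115 51).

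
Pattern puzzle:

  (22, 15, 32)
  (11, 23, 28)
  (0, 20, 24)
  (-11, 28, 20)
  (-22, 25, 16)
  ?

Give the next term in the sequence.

First entry: −11 each step; 22, 11, 0, -11, -22 → -33.
Second entry: alternating steps +8, −3, +8, −3, …, so 15, 23, 20, 28, 25 → 33.
Third entry goes 32, 28, 24, 20, 16 → 12 (−4 each step).
Putting it together: (-33, 33, 12).

(-33, 33, 12)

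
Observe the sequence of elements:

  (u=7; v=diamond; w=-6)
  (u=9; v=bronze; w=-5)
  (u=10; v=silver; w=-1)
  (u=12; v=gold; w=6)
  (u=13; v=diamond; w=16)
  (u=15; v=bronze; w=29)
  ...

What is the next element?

For the u, alternating steps +2, +1, +2, +1, …: 7, 9, 10, 12, 13, 15 → 16.
V: diamond, bronze, silver, gold, diamond, bronze → silver (repeats diamond → bronze → silver → gold).
W goes -6, -5, -1, 6, 16, 29 → 45 (differences are 1, 4, 7, … (increasing by 3 each time)).
Combining the parts gives (u=16; v=silver; w=45).

(u=16; v=silver; w=45)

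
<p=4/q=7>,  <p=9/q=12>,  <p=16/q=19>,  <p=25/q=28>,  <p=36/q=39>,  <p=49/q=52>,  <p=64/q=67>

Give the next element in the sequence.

For the p, perfect squares: 2², 3², 4², …: 4, 9, 16, 25, 36, 49, 64 → 81.
Q: always 3 more than the p; 7, 12, 19, 28, 39, 52, 67 → 84.
Putting it together: <p=81/q=84>.

<p=81/q=84>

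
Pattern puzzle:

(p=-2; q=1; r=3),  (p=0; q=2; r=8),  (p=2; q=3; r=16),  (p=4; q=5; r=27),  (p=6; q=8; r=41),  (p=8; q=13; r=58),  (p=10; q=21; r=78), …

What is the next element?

(p=12; q=34; r=101)

P: -2, 0, 2, 4, 6, 8, 10 → 12 (+2 each step).
For the q, each term is the sum of the two before it: 1, 2, 3, 5, 8, 13, 21 → 34.
R: differences are 5, 8, 11, … (increasing by 3 each time), so 3, 8, 16, 27, 41, 58, 78 → 101.
Putting it together: (p=12; q=34; r=101).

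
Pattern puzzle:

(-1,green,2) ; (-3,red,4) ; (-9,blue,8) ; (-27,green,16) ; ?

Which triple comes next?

(-81,red,32)

First entry: ×3 each step, so -1, -3, -9, -27 → -81.
Colour goes green, red, blue, green → red (repeats green → red → blue).
Third entry: ×2 each step; 2, 4, 8, 16 → 32.
So the next triple is (-81,red,32).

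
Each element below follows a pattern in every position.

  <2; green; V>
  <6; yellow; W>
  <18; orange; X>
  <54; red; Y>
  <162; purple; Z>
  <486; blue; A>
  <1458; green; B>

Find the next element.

First component: 2, 6, 18, 54, 162, 486, 1458 → 4374 (×3 each step).
Colour — repeats green → yellow → orange → red → purple → blue: green, yellow, orange, red, purple, blue, green → yellow.
Letter: letters move forward 1 place in the alphabet, wrapping Z→A; V, W, X, Y, Z, A, B → C.
Combining the parts gives <4374; yellow; C>.

<4374; yellow; C>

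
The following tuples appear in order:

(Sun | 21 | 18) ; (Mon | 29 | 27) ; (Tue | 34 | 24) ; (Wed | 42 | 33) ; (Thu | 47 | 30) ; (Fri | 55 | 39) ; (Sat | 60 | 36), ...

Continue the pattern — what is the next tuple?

(Sun | 68 | 45)

Day: runs through the weekdays Mon→Sun, so Sun, Mon, Tue, Wed, Thu, Fri, Sat → Sun.
For the second slot, alternating steps +8, +5, +8, +5, …: 21, 29, 34, 42, 47, 55, 60 → 68.
Third slot goes 18, 27, 24, 33, 30, 39, 36 → 45 (alternating steps +9, −3, +9, −3, …).
So the next tuple is (Sun | 68 | 45).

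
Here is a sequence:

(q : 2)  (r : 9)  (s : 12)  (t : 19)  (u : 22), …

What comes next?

(v : 29)

For the letter, letters move forward 1 place in the alphabet: q, r, s, t, u → v.
Second component: 2, 9, 12, 19, 22 → 29 (alternating steps +7, +3, +7, +3, …).
Putting it together: (v : 29).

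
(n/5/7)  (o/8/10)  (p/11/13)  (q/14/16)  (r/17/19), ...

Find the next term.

(s/20/22)

Letter: n, o, p, q, r → s (letters move forward 1 place in the alphabet).
For the second part, +3 each step: 5, 8, 11, 14, 17 → 20.
Third part: +3 each step, so 7, 10, 13, 16, 19 → 22.
So the next term is (s/20/22).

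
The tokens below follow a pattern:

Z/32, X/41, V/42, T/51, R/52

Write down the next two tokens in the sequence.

Letter: Z, X, V, T, R → P → N (letters move back 2 places in the alphabet).
Second component: alternating steps +9, +1, +9, +1, …; 32, 41, 42, 51, 52 → 61 → 62.
So the next two tokens are P/61 and N/62.

P/61 then N/62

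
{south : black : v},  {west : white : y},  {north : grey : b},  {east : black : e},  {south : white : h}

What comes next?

Direction: south, west, north, east, south → west (repeats south → west → north → east).
Shade: repeats black → white → grey; black, white, grey, black, white → grey.
Letter: letters move forward 3 places in the alphabet, wrapping Z→A, so v, y, b, e, h → k.
Combining the parts gives {west : grey : k}.

{west : grey : k}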